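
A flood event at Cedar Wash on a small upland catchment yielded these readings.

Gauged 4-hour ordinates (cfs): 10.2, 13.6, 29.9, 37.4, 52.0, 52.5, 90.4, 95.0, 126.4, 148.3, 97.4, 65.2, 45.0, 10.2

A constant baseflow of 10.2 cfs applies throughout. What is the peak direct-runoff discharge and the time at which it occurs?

Q_p = 138.1 cfs at t = 36 h

Subtracting baseflow gives direct-runoff ordinates: 0.0, 3.4, 19.7, 27.2, 41.8, 42.3, 80.2, 84.8, 116.2, 138.1, 87.2, 55.0, 34.8, 0.0 cfs.
The maximum is 138.1 cfs, occurring at the reading for t = 36 h.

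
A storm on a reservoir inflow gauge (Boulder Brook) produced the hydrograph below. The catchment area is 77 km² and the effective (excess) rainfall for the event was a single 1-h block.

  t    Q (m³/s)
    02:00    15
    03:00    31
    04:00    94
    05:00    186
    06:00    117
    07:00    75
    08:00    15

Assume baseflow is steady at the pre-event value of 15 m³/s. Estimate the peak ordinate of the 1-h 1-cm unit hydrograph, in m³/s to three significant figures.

Direct runoff: 0.0, 16.0, 79.0, 171.0, 102.0, 60.0, 0.0 m³/s; ΣQ_DR = 428.0 m³/s, peak = 171.0 m³/s.
Runoff depth d = ΣQ_DR·Δt / A = 428.0 × 3600 / (77 km²) = 20.01 mm.
The 1-cm UH is the DRH scaled by (10 mm)/d, so U_p = 171.0 × 10/20.01 = 85.5 m³/s.

U_p ≈ 85.5 m³/s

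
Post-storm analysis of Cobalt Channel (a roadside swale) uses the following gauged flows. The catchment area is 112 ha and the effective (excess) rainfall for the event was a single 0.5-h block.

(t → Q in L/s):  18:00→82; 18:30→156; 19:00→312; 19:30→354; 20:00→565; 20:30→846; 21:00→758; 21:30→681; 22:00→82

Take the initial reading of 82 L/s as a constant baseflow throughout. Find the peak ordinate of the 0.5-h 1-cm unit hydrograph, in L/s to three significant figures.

Direct runoff: 0.0, 74.0, 230.0, 272.0, 483.0, 764.0, 676.0, 599.0, 0.0 L/s; ΣQ_DR = 3098 L/s, peak = 764.0 L/s.
Runoff depth d = ΣQ_DR·Δt / A = 3098 × 1800 / (112 ha) = 4.979 mm.
The 1-cm UH is the DRH scaled by (10 mm)/d, so U_p = 764.0 × 10/4.979 = 1530 L/s.

U_p ≈ 1530 L/s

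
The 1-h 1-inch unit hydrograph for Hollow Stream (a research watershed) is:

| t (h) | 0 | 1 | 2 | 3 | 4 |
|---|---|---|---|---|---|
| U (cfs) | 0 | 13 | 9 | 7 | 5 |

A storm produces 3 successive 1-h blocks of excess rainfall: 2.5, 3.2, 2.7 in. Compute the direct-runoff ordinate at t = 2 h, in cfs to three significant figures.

Q ≈ 64.1 cfs

By discrete convolution, Q_j = Σ (P_i / 1 in) · U_{j−i}.
At t = 2 h (j=2): Q = (2.5/1)·9 + (3.2/1)·13 + (2.7/1)·0 = 64.1 cfs.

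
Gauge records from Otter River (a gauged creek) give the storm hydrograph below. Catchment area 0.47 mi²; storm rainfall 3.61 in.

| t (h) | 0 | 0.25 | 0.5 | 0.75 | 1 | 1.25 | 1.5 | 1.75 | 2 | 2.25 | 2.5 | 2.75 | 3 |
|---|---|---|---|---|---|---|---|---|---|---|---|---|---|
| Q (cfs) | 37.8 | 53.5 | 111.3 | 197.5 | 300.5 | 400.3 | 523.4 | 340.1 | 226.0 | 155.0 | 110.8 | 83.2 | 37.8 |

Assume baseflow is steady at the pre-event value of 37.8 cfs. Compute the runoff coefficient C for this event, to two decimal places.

C ≈ 0.48

ΣQ_DR = 2086 cfs; V = ΣQ_DR·Δt = 1.877 × 10^6 ft³.
Runoff depth d = V / A = 1.719 in.
C = d / P = 1.719 / 3.61 = 0.48.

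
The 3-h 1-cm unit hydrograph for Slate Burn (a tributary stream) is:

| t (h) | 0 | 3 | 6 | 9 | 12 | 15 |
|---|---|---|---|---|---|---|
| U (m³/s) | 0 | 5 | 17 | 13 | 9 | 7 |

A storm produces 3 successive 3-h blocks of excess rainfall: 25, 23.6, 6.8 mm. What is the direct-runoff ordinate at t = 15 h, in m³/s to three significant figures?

Q ≈ 47.6 m³/s

By discrete convolution, Q_j = Σ (P_i / 10 mm) · U_{j−i}.
At t = 15 h (j=5): Q = (25/10)·7 + (23.6/10)·9 + (6.8/10)·13 = 47.6 m³/s.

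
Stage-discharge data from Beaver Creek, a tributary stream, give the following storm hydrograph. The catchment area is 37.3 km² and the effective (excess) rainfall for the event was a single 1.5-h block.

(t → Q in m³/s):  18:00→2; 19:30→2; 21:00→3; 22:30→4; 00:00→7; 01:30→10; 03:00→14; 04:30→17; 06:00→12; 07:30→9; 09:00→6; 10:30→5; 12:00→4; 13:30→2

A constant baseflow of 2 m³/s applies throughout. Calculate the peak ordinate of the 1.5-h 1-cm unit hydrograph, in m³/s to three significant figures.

U_p ≈ 15.0 m³/s

Direct runoff: 0.0, 0.0, 1.0, 2.0, 5.0, 8.0, 12.0, 15.0, 10.0, 7.0, 4.0, 3.0, 2.0, 0.0 m³/s; ΣQ_DR = 69.00 m³/s, peak = 15.0 m³/s.
Runoff depth d = ΣQ_DR·Δt / A = 69.00 × 5400 / (37.3 km²) = 9.989 mm.
The 1-cm UH is the DRH scaled by (10 mm)/d, so U_p = 15.0 × 10/9.989 = 15.0 m³/s.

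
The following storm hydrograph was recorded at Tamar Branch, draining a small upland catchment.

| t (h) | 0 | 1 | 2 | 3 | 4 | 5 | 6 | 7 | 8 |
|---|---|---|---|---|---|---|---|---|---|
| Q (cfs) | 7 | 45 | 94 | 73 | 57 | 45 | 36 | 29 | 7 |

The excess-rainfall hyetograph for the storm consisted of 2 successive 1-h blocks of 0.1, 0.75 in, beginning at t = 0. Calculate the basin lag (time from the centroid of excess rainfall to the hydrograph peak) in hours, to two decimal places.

Centroid of excess rainfall: t_c = Σ P_i·t̄_i / ΣP_i = 1.3824 h (block centres at 0.5, 1.5 h).
Hydrograph peak occurs at t = 2 h, so basin lag t_L = 2 − 1.3824 = 0.62 h.

t_L ≈ 0.62 h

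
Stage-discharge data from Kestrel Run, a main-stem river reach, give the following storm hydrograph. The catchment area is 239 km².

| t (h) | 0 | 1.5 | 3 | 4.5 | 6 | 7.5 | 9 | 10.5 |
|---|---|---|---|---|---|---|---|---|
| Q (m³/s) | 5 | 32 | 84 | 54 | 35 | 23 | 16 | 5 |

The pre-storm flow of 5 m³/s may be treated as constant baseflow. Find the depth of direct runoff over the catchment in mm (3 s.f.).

Direct runoff: 0.0, 27.0, 79.0, 49.0, 30.0, 18.0, 11.0, 0.0 m³/s; ΣQ_DR = 214.0 m³/s.
V = ΣQ_DR · Δt = 214.0 × 5400 s = 1.156 × 10^6 m³.
Over A = 239 km², depth = V / A = 4.84 mm.

d ≈ 4.84 mm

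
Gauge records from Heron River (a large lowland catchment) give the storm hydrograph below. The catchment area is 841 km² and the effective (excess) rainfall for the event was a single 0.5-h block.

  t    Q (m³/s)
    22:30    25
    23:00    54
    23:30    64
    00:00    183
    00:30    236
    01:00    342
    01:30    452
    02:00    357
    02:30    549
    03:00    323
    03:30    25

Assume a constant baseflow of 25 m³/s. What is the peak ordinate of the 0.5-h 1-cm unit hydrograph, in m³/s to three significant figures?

Direct runoff: 0.0, 29.0, 39.0, 158.0, 211.0, 317.0, 427.0, 332.0, 524.0, 298.0, 0.0 m³/s; ΣQ_DR = 2335 m³/s, peak = 524.0 m³/s.
Runoff depth d = ΣQ_DR·Δt / A = 2335 × 1800 / (841 km²) = 4.998 mm.
The 1-cm UH is the DRH scaled by (10 mm)/d, so U_p = 524.0 × 10/4.998 = 1050 m³/s.

U_p ≈ 1050 m³/s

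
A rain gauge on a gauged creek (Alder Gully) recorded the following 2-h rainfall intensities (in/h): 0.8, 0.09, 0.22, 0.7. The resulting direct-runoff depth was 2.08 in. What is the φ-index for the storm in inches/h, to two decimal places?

φ ≈ 0.23 in/h

Only the 2 blocks with intensity above φ contribute runoff: 0.8, 0.7 in/h.
Σ(I−φ)·Δt = d  ⇒  (0.8+0.7 − 2φ)·2 = 2.08
φ = (1.500 − 2.08/2) / 2 = 0.23 in/h.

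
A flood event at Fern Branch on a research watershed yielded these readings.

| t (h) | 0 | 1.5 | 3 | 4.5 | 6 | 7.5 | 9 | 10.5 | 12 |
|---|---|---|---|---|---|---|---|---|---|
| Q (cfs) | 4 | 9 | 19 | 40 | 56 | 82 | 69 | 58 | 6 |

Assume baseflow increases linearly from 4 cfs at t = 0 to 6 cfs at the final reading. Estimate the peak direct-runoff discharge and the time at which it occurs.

Subtracting baseflow gives direct-runoff ordinates: 0.00, 4.75, 14.50, 35.25, 51.00, 76.75, 63.50, 52.25, 0.00 cfs.
The maximum is 76.75 cfs, occurring at the reading for t = 7.5 h.

Q_p = 76.75 cfs at t = 7.5 h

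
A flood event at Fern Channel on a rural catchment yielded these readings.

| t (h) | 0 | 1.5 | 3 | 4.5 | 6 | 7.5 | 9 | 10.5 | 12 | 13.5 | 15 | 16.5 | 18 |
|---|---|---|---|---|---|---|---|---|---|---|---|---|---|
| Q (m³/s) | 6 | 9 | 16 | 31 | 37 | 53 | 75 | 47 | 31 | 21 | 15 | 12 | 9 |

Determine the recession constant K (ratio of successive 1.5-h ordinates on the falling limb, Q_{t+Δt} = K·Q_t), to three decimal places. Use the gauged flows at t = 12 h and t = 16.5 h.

K ≈ 0.729

Using the recession-limb readings at t = 12 h and t = 16.5 h: Q falls from 31 to 12 m³/s over 3 intervals.
K = (Q₂/Q₁)^(1/3) = (12/31)^(1/3) = 0.729.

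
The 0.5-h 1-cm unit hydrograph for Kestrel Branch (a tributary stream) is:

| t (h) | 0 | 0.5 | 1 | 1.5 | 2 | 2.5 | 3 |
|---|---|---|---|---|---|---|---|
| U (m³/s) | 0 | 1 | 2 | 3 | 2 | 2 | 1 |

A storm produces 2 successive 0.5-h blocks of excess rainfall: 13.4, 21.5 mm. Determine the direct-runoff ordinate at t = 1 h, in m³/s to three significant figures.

By discrete convolution, Q_j = Σ (P_i / 10 mm) · U_{j−i}.
At t = 1 h (j=2): Q = (13.4/10)·2 + (21.5/10)·1 = 4.83 m³/s.

Q ≈ 4.83 m³/s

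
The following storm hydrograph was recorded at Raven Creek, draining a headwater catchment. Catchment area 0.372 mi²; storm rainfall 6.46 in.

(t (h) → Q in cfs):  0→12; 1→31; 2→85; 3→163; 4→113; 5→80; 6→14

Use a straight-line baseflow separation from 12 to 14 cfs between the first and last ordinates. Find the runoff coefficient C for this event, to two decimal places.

ΣQ_DR = 407.0 cfs; V = ΣQ_DR·Δt = 1.465 × 10^6 ft³.
Runoff depth d = V / A = 1.695 in.
C = d / P = 1.695 / 6.46 = 0.26.

C ≈ 0.26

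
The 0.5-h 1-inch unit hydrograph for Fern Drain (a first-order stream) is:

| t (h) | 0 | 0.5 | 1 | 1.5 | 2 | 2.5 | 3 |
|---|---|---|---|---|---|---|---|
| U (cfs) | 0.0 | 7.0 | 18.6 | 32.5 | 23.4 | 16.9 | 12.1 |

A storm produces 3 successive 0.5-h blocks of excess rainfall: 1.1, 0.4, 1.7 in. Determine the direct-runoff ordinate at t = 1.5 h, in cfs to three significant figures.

By discrete convolution, Q_j = Σ (P_i / 1 in) · U_{j−i}.
At t = 1.5 h (j=3): Q = (1.1/1)·32.5 + (0.4/1)·18.6 + (1.7/1)·7.0 = 55.1 cfs.

Q ≈ 55.1 cfs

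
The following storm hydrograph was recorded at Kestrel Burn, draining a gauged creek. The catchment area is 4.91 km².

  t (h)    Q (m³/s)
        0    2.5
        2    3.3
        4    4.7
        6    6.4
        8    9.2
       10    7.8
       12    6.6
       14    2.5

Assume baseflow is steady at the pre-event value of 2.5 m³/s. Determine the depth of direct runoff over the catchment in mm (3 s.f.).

Direct runoff: 0.0, 0.8, 2.2, 3.9, 6.7, 5.3, 4.1, 0.0 m³/s; ΣQ_DR = 23.00 m³/s.
V = ΣQ_DR · Δt = 23.00 × 7200 s = 1.656 × 10^5 m³.
Over A = 4.91 km², depth = V / A = 33.7 mm.

d ≈ 33.7 mm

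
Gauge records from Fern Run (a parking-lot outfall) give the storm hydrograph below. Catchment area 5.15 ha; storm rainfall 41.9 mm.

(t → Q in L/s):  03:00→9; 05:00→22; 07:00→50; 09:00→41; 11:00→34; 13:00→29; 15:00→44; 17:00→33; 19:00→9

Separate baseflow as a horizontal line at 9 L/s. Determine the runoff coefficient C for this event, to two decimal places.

ΣQ_DR = 190.0 L/s; V = ΣQ_DR·Δt = 1.368 × 10^6 L.
Runoff depth d = V / A = 26.56 mm.
C = d / P = 26.56 / 41.9 = 0.63.

C ≈ 0.63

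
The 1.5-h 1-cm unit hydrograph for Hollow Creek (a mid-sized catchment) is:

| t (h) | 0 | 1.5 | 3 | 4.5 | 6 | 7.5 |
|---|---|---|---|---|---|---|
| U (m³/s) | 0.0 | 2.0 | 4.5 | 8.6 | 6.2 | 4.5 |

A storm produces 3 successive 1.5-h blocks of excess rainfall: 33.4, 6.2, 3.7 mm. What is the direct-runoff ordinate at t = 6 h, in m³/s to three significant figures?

By discrete convolution, Q_j = Σ (P_i / 10 mm) · U_{j−i}.
At t = 6 h (j=4): Q = (33.4/10)·6.2 + (6.2/10)·8.6 + (3.7/10)·4.5 = 27.7 m³/s.

Q ≈ 27.7 m³/s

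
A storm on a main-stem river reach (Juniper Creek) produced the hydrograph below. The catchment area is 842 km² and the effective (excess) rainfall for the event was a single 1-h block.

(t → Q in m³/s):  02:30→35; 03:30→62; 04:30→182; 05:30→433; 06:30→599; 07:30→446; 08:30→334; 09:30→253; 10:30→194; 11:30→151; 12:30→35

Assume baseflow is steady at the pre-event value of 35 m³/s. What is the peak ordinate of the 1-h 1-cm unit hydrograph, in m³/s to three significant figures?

Direct runoff: 0.0, 27.0, 147.0, 398.0, 564.0, 411.0, 299.0, 218.0, 159.0, 116.0, 0.0 m³/s; ΣQ_DR = 2339 m³/s, peak = 564.0 m³/s.
Runoff depth d = ΣQ_DR·Δt / A = 2339 × 3600 / (842 km²) = 10.00 mm.
The 1-cm UH is the DRH scaled by (10 mm)/d, so U_p = 564.0 × 10/10.00 = 564 m³/s.

U_p ≈ 564 m³/s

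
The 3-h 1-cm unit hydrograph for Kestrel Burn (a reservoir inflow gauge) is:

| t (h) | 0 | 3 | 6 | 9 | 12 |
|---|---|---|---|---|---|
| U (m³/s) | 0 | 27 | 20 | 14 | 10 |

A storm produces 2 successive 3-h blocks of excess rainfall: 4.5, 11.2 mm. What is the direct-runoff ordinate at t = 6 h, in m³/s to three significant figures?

Q ≈ 39.2 m³/s

By discrete convolution, Q_j = Σ (P_i / 10 mm) · U_{j−i}.
At t = 6 h (j=2): Q = (4.5/10)·20 + (11.2/10)·27 = 39.2 m³/s.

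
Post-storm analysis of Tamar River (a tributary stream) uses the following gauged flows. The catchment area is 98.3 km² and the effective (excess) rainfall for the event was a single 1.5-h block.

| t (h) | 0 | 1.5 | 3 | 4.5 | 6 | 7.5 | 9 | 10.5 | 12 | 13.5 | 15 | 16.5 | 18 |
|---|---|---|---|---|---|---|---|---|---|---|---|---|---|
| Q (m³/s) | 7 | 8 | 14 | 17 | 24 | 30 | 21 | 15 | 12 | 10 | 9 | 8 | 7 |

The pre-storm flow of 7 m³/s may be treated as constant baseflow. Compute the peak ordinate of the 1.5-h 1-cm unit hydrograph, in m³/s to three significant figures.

Direct runoff: 0.0, 1.0, 7.0, 10.0, 17.0, 23.0, 14.0, 8.0, 5.0, 3.0, 2.0, 1.0, 0.0 m³/s; ΣQ_DR = 91.00 m³/s, peak = 23.0 m³/s.
Runoff depth d = ΣQ_DR·Δt / A = 91.00 × 5400 / (98.3 km²) = 4.999 mm.
The 1-cm UH is the DRH scaled by (10 mm)/d, so U_p = 23.0 × 10/4.999 = 46.0 m³/s.

U_p ≈ 46.0 m³/s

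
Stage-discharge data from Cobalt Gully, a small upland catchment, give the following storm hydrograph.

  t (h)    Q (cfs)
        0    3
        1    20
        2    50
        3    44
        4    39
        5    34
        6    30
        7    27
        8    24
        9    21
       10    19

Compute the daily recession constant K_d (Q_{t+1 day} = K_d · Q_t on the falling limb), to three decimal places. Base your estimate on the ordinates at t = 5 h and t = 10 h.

Between t = 5 h and t = 10 h the flow falls from 34 to 19 cfs over 5×1 h = 5 h.
Per-interval ratio K = (19/34)^(1/5) = 0.8901; K_d = K^(24/1) = 0.061.

K_d ≈ 0.061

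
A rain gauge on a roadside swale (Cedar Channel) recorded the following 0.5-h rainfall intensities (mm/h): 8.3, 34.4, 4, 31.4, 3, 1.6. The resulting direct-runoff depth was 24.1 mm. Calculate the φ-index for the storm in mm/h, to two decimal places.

φ ≈ 8.80 mm/h

Only the 2 blocks with intensity above φ contribute runoff: 34.4, 31.4 mm/h.
Σ(I−φ)·Δt = d  ⇒  (34.4+31.4 − 2φ)·0.5 = 24.1
φ = (65.80 − 24.1/0.5) / 2 = 8.80 mm/h.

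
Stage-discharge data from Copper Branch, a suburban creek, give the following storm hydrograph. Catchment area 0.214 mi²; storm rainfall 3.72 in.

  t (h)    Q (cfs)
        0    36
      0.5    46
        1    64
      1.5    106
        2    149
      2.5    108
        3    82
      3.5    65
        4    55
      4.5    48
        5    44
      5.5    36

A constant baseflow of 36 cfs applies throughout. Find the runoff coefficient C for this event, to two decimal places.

ΣQ_DR = 407.0 cfs; V = ΣQ_DR·Δt = 7.326 × 10^5 ft³.
Runoff depth d = V / A = 1.474 in.
C = d / P = 1.474 / 3.72 = 0.40.

C ≈ 0.40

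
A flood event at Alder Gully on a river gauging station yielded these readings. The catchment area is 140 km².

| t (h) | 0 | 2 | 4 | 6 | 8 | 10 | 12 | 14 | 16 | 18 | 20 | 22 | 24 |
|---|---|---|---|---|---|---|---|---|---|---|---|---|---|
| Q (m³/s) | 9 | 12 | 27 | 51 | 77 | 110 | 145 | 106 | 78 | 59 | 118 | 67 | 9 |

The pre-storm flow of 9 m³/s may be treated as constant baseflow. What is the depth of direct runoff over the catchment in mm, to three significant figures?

Direct runoff: 0.0, 3.0, 18.0, 42.0, 68.0, 101.0, 136.0, 97.0, 69.0, 50.0, 109.0, 58.0, 0.0 m³/s; ΣQ_DR = 751.0 m³/s.
V = ΣQ_DR · Δt = 751.0 × 7200 s = 5.407 × 10^6 m³.
Over A = 140 km², depth = V / A = 38.6 mm.

d ≈ 38.6 mm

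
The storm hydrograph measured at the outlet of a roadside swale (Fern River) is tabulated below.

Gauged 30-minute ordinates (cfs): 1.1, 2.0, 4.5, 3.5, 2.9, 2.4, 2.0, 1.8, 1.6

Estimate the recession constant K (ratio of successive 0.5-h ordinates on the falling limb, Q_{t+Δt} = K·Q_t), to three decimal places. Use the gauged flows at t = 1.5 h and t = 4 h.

Using the recession-limb readings at t = 1.5 h and t = 4 h: Q falls from 3.5 to 1.6 cfs over 5 intervals.
K = (Q₂/Q₁)^(1/5) = (1.6/3.5)^(1/5) = 0.855.

K ≈ 0.855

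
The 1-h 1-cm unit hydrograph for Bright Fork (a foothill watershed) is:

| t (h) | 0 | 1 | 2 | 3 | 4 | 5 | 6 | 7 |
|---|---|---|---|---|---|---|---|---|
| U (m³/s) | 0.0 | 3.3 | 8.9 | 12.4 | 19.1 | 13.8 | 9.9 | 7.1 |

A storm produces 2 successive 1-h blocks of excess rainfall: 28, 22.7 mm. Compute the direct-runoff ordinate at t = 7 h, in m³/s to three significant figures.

Q ≈ 42.4 m³/s

By discrete convolution, Q_j = Σ (P_i / 10 mm) · U_{j−i}.
At t = 7 h (j=7): Q = (28/10)·7.1 + (22.7/10)·9.9 = 42.4 m³/s.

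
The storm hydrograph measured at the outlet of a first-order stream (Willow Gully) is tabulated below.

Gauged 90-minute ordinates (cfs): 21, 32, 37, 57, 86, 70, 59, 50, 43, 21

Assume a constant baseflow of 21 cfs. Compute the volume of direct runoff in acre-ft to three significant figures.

V ≈ 33.0 acre-ft

Direct-runoff ordinates (Q − Q_b): 0.0, 11.0, 16.0, 36.0, 65.0, 49.0, 38.0, 29.0, 22.0, 0.0 cfs.
ΣQ_DR = 266.0 cfs.
With Δt = 1.5 h = 5400 s, V = ΣQ_DR · Δt = 266.0 × 5400 = 1.44 × 10^6 ft³ = 33.0 acre-ft.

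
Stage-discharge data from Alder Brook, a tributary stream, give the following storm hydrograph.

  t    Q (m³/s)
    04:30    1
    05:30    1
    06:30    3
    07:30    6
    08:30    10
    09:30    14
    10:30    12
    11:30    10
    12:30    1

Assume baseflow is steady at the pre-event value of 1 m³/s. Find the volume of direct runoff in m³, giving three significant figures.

Direct-runoff ordinates (Q − Q_b): 0.0, 0.0, 2.0, 5.0, 9.0, 13.0, 11.0, 9.0, 0.0 m³/s.
ΣQ_DR = 49.00 m³/s.
With Δt = 1 h = 3600 s, V = ΣQ_DR · Δt = 49.00 × 3600 = 1.76 × 10^5 m³.

V ≈ 1.76 × 10^5 m³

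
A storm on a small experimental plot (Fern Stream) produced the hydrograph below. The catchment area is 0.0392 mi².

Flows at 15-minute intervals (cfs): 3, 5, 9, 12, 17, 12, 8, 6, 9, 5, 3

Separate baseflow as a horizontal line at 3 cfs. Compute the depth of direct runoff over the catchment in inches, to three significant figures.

d ≈ 0.553 in

Direct runoff: 0.0, 2.0, 6.0, 9.0, 14.0, 9.0, 5.0, 3.0, 6.0, 2.0, 0.0 cfs; ΣQ_DR = 56.00 cfs.
V = ΣQ_DR · Δt = 56.00 × 900 s = 50400 ft³.
Over A = 0.0392 mi², depth = V / A = 0.553 in.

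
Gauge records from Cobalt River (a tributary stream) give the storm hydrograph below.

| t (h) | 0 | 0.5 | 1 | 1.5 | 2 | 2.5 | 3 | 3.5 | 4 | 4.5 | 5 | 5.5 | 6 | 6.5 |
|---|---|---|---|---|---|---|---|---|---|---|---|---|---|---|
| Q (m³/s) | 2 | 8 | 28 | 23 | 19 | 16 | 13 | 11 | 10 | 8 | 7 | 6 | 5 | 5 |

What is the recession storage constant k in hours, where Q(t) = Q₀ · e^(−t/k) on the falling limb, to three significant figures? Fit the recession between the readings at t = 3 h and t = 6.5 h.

k ≈ 3.66 h

On the falling limb, Q drops from 13 to 5 m³/s between t = 3 h and t = 6.5 h (Δt = 3.5 h).
k = −Δt / ln(Q₂/Q₁) = −3.5 / ln(5/13) = 3.66 h.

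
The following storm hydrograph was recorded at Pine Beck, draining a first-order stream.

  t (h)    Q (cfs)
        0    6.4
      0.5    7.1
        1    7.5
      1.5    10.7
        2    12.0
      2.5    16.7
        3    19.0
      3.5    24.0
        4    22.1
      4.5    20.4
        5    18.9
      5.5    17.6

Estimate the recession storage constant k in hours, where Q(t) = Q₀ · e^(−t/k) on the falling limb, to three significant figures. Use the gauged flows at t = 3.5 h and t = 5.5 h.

On the falling limb, Q drops from 24.0 to 17.6 cfs between t = 3.5 h and t = 5.5 h (Δt = 2 h).
k = −Δt / ln(Q₂/Q₁) = −2 / ln(17.6/24.0) = 6.45 h.

k ≈ 6.45 h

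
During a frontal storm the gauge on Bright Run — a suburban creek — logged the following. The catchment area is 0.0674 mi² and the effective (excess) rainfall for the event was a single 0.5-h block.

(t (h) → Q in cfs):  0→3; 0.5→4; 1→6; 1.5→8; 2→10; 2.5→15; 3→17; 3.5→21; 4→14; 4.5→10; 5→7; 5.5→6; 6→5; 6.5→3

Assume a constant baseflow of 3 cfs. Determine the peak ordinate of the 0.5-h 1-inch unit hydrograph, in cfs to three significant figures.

Direct runoff: 0.0, 1.0, 3.0, 5.0, 7.0, 12.0, 14.0, 18.0, 11.0, 7.0, 4.0, 3.0, 2.0, 0.0 cfs; ΣQ_DR = 87.00 cfs, peak = 18.0 cfs.
Runoff depth d = ΣQ_DR·Δt / A = 87.00 × 1800 / (0.0674 mi²) = 1.000 in.
The 1-inch UH is the DRH scaled by (1 in)/d, so U_p = 18.0 × 1/1.000 = 18.0 cfs.

U_p ≈ 18.0 cfs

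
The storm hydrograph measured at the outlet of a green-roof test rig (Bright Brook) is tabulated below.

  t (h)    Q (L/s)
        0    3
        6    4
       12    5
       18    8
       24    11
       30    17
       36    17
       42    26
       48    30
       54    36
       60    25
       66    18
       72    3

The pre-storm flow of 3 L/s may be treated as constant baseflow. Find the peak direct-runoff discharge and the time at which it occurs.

Q_p = 33.0 L/s at t = 54 h

Subtracting baseflow gives direct-runoff ordinates: 0.0, 1.0, 2.0, 5.0, 8.0, 14.0, 14.0, 23.0, 27.0, 33.0, 22.0, 15.0, 0.0 L/s.
The maximum is 33.0 L/s, occurring at the reading for t = 54 h.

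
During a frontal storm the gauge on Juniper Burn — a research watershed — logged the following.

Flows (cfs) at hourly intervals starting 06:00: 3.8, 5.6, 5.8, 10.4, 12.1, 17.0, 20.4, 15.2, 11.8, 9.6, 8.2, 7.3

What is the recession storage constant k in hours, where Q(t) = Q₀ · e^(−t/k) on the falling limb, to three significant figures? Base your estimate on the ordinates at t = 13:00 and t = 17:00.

k ≈ 5.45 h

On the falling limb, Q drops from 15.2 to 7.3 cfs between t = 13:00 and t = 17:00 (Δt = 4 h).
k = −Δt / ln(Q₂/Q₁) = −4 / ln(7.3/15.2) = 5.45 h.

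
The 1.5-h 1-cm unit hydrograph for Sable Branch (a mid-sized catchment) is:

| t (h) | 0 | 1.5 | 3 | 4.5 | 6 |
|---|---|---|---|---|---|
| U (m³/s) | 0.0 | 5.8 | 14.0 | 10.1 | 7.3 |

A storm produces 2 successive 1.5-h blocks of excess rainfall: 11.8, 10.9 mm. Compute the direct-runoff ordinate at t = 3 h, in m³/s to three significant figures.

Q ≈ 22.8 m³/s

By discrete convolution, Q_j = Σ (P_i / 10 mm) · U_{j−i}.
At t = 3 h (j=2): Q = (11.8/10)·14.0 + (10.9/10)·5.8 = 22.8 m³/s.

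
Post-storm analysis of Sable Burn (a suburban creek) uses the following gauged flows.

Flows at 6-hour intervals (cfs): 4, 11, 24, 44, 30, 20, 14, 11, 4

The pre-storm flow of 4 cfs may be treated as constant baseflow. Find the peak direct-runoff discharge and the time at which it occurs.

Q_p = 40.0 cfs at t = 18 h

Subtracting baseflow gives direct-runoff ordinates: 0.0, 7.0, 20.0, 40.0, 26.0, 16.0, 10.0, 7.0, 0.0 cfs.
The maximum is 40.0 cfs, occurring at the reading for t = 18 h.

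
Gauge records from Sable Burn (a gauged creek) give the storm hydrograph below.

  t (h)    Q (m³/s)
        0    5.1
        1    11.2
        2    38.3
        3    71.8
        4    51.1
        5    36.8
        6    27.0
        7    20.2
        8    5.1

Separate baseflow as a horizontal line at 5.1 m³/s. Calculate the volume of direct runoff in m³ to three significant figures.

Direct-runoff ordinates (Q − Q_b): 0.0, 6.1, 33.2, 66.7, 46.0, 31.7, 21.9, 15.1, 0.0 m³/s.
ΣQ_DR = 220.7 m³/s.
With Δt = 1 h = 3600 s, V = ΣQ_DR · Δt = 220.7 × 3600 = 7.95 × 10^5 m³.

V ≈ 7.95 × 10^5 m³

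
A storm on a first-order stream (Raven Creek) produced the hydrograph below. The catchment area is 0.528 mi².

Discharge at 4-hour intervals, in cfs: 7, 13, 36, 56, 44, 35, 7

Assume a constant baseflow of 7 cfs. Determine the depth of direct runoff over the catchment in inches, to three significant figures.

Direct runoff: 0.0, 6.0, 29.0, 49.0, 37.0, 28.0, 0.0 cfs; ΣQ_DR = 149.0 cfs.
V = ΣQ_DR · Δt = 149.0 × 14400 s = 2.146 × 10^6 ft³.
Over A = 0.528 mi², depth = V / A = 1.75 in.

d ≈ 1.75 in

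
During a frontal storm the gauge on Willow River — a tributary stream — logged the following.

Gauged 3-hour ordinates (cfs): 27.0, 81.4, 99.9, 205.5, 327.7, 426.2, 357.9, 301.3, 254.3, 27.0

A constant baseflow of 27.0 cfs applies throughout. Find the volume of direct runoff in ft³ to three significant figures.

V ≈ 1.99 × 10^7 ft³

Direct-runoff ordinates (Q − Q_b): 0.0, 54.4, 72.9, 178.5, 300.7, 399.2, 330.9, 274.3, 227.3, 0.0 cfs.
ΣQ_DR = 1838 cfs.
With Δt = 3 h = 10800 s, V = ΣQ_DR · Δt = 1838 × 10800 = 1.99 × 10^7 ft³.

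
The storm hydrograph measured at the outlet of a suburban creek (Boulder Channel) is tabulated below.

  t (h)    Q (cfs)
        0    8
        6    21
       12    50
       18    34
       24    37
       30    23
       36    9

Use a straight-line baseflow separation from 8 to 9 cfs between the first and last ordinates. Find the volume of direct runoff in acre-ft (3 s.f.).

Direct-runoff ordinates (Q − Q_b): 0.00, 12.83, 41.67, 25.50, 28.33, 14.17, 0.00 cfs.
ΣQ_DR = 122.5 cfs.
With Δt = 6 h = 21600 s, V = ΣQ_DR · Δt = 122.5 × 21600 = 2.65 × 10^6 ft³ = 60.7 acre-ft.

V ≈ 60.7 acre-ft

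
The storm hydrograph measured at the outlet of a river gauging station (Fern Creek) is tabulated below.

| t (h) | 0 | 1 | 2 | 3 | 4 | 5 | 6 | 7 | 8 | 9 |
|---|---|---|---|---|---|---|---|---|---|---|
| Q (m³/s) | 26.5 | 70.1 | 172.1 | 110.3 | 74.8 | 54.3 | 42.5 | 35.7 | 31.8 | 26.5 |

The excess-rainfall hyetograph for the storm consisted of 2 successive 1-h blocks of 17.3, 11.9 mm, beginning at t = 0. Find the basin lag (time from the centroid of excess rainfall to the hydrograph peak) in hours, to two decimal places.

Centroid of excess rainfall: t_c = Σ P_i·t̄_i / ΣP_i = 0.9075 h (block centres at 0.5, 1.5 h).
Hydrograph peak occurs at t = 2 h, so basin lag t_L = 2 − 0.9075 = 1.09 h.

t_L ≈ 1.09 h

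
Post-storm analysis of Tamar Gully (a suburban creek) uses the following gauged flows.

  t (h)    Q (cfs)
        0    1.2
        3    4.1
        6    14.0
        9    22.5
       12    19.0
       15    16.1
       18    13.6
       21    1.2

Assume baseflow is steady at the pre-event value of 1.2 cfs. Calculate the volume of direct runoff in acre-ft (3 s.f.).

V ≈ 20.4 acre-ft

Direct-runoff ordinates (Q − Q_b): 0.0, 2.9, 12.8, 21.3, 17.8, 14.9, 12.4, 0.0 cfs.
ΣQ_DR = 82.10 cfs.
With Δt = 3 h = 10800 s, V = ΣQ_DR · Δt = 82.10 × 10800 = 8.87 × 10^5 ft³ = 20.4 acre-ft.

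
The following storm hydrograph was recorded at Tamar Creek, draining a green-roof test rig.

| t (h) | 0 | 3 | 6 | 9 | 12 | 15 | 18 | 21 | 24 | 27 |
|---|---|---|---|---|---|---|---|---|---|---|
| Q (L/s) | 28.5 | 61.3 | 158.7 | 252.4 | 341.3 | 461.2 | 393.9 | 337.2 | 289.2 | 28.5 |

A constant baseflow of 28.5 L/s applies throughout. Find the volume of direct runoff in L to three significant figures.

V ≈ 2.23 × 10^7 L

Direct-runoff ordinates (Q − Q_b): 0.0, 32.8, 130.2, 223.9, 312.8, 432.7, 365.4, 308.7, 260.7, 0.0 L/s.
ΣQ_DR = 2067 L/s.
With Δt = 3 h = 10800 s, V = ΣQ_DR · Δt = 2067 × 10800 = 2.23 × 10^7 L.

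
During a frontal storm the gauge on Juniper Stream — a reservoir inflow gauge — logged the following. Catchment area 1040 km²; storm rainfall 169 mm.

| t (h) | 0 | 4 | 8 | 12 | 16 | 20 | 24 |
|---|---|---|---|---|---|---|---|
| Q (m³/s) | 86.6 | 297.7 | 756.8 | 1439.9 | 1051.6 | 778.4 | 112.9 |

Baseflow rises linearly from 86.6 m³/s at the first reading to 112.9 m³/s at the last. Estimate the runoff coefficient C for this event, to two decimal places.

ΣQ_DR = 3826 m³/s; V = ΣQ_DR·Δt = 5.509 × 10^7 m³.
Runoff depth d = V / A = 52.97 mm.
C = d / P = 52.97 / 169 = 0.31.

C ≈ 0.31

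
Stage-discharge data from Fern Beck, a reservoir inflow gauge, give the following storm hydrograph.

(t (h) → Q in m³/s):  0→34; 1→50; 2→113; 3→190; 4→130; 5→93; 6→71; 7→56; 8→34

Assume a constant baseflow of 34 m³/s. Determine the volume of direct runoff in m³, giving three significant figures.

V ≈ 1.67 × 10^6 m³

Direct-runoff ordinates (Q − Q_b): 0.0, 16.0, 79.0, 156.0, 96.0, 59.0, 37.0, 22.0, 0.0 m³/s.
ΣQ_DR = 465.0 m³/s.
With Δt = 1 h = 3600 s, V = ΣQ_DR · Δt = 465.0 × 3600 = 1.67 × 10^6 m³.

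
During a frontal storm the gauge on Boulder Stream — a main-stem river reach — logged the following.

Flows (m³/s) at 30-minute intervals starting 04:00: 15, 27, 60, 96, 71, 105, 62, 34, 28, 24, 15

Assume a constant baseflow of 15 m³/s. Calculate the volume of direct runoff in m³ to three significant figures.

V ≈ 6.70 × 10^5 m³

Direct-runoff ordinates (Q − Q_b): 0.0, 12.0, 45.0, 81.0, 56.0, 90.0, 47.0, 19.0, 13.0, 9.0, 0.0 m³/s.
ΣQ_DR = 372.0 m³/s.
With Δt = 0.5 h = 1800 s, V = ΣQ_DR · Δt = 372.0 × 1800 = 6.70 × 10^5 m³.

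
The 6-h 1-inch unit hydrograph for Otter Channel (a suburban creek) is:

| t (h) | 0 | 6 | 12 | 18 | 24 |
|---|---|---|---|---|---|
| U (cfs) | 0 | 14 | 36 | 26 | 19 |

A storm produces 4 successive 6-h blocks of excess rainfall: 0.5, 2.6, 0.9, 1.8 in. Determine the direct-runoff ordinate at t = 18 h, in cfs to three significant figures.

By discrete convolution, Q_j = Σ (P_i / 1 in) · U_{j−i}.
At t = 18 h (j=3): Q = (0.5/1)·26 + (2.6/1)·36 + (0.9/1)·14 + (1.8/1)·0 = 119 cfs.

Q ≈ 119 cfs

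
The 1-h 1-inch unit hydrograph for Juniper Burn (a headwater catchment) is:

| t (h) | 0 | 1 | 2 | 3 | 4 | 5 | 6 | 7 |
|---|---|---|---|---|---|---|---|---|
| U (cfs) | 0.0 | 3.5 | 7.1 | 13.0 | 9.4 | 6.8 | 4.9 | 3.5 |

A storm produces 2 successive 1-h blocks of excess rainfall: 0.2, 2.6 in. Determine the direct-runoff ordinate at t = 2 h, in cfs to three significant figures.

By discrete convolution, Q_j = Σ (P_i / 1 in) · U_{j−i}.
At t = 2 h (j=2): Q = (0.2/1)·7.1 + (2.6/1)·3.5 = 10.5 cfs.

Q ≈ 10.5 cfs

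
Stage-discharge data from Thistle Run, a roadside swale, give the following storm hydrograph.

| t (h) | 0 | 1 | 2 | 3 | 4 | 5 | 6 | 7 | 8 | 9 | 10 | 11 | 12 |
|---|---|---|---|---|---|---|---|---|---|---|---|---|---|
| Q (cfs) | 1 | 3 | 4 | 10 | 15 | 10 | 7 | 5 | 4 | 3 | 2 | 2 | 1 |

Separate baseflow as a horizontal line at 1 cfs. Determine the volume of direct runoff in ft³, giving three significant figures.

Direct-runoff ordinates (Q − Q_b): 0.0, 2.0, 3.0, 9.0, 14.0, 9.0, 6.0, 4.0, 3.0, 2.0, 1.0, 1.0, 0.0 cfs.
ΣQ_DR = 54.00 cfs.
With Δt = 1 h = 3600 s, V = ΣQ_DR · Δt = 54.00 × 3600 = 1.94 × 10^5 ft³.

V ≈ 1.94 × 10^5 ft³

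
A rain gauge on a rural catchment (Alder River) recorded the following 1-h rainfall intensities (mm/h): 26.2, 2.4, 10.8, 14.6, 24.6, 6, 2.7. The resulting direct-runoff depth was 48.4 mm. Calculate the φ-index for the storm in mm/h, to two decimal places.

φ ≈ 6.95 mm/h

Only the 4 blocks with intensity above φ contribute runoff: 26.2, 10.8, 14.6, 24.6 mm/h.
Σ(I−φ)·Δt = d  ⇒  (26.2+10.8+14.6+24.6 − 4φ)·1 = 48.4
φ = (76.20 − 48.4/1) / 4 = 6.95 mm/h.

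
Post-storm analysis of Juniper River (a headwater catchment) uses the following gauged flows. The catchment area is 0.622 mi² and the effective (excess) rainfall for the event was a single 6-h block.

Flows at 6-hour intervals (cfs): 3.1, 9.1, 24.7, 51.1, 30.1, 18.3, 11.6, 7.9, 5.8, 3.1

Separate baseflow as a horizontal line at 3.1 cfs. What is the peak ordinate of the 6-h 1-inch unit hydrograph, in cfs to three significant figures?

U_p ≈ 24.0 cfs

Direct runoff: 0.0, 6.0, 21.6, 48.0, 27.0, 15.2, 8.5, 4.8, 2.7, 0.0 cfs; ΣQ_DR = 133.8 cfs, peak = 48.0 cfs.
Runoff depth d = ΣQ_DR·Δt / A = 133.8 × 21600 / (0.622 mi²) = 2.000 in.
The 1-inch UH is the DRH scaled by (1 in)/d, so U_p = 48.0 × 1/2.000 = 24.0 cfs.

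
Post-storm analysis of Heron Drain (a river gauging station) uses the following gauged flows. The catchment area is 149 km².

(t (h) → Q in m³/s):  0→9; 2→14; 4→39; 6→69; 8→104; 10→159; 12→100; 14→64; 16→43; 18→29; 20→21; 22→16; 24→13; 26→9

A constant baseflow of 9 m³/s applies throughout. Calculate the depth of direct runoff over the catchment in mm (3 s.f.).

d ≈ 27.2 mm

Direct runoff: 0.0, 5.0, 30.0, 60.0, 95.0, 150.0, 91.0, 55.0, 34.0, 20.0, 12.0, 7.0, 4.0, 0.0 m³/s; ΣQ_DR = 563.0 m³/s.
V = ΣQ_DR · Δt = 563.0 × 7200 s = 4.054 × 10^6 m³.
Over A = 149 km², depth = V / A = 27.2 mm.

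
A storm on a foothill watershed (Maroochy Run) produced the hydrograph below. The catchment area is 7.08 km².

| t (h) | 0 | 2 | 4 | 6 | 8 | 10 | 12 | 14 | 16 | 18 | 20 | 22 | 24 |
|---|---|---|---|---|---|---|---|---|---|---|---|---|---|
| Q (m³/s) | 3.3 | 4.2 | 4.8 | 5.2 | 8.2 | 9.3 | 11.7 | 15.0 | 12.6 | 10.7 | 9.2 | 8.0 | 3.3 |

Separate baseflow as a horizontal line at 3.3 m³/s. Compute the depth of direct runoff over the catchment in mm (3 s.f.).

Direct runoff: 0.0, 0.9, 1.5, 1.9, 4.9, 6.0, 8.4, 11.7, 9.3, 7.4, 5.9, 4.7, 0.0 m³/s; ΣQ_DR = 62.60 m³/s.
V = ΣQ_DR · Δt = 62.60 × 7200 s = 4.507 × 10^5 m³.
Over A = 7.08 km², depth = V / A = 63.7 mm.

d ≈ 63.7 mm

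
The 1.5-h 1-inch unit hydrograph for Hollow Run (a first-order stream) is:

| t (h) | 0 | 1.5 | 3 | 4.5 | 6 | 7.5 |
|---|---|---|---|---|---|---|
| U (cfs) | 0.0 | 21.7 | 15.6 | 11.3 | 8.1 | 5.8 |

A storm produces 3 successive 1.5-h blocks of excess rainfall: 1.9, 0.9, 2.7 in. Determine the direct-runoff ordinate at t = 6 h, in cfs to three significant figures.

Q ≈ 67.7 cfs

By discrete convolution, Q_j = Σ (P_i / 1 in) · U_{j−i}.
At t = 6 h (j=4): Q = (1.9/1)·8.1 + (0.9/1)·11.3 + (2.7/1)·15.6 = 67.7 cfs.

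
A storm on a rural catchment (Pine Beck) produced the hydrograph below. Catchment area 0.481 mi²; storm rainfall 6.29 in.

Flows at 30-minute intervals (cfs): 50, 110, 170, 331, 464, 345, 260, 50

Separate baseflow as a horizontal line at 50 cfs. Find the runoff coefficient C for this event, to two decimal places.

ΣQ_DR = 1380 cfs; V = ΣQ_DR·Δt = 2.484 × 10^6 ft³.
Runoff depth d = V / A = 2.223 in.
C = d / P = 2.223 / 6.29 = 0.35.

C ≈ 0.35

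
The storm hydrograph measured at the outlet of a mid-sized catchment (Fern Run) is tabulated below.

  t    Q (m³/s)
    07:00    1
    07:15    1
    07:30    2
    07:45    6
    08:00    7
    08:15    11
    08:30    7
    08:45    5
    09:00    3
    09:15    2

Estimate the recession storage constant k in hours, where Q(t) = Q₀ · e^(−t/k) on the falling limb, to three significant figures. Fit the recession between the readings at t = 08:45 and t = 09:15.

k ≈ 0.546 h

On the falling limb, Q drops from 5 to 2 m³/s between t = 08:45 and t = 09:15 (Δt = 0.5 h).
k = −Δt / ln(Q₂/Q₁) = −0.5 / ln(2/5) = 0.546 h.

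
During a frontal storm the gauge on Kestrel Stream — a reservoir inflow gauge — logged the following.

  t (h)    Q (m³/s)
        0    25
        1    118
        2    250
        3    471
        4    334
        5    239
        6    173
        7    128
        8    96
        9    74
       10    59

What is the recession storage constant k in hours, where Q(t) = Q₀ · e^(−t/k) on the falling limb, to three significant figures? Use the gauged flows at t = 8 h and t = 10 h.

k ≈ 4.11 h

On the falling limb, Q drops from 96 to 59 m³/s between t = 8 h and t = 10 h (Δt = 2 h).
k = −Δt / ln(Q₂/Q₁) = −2 / ln(59/96) = 4.11 h.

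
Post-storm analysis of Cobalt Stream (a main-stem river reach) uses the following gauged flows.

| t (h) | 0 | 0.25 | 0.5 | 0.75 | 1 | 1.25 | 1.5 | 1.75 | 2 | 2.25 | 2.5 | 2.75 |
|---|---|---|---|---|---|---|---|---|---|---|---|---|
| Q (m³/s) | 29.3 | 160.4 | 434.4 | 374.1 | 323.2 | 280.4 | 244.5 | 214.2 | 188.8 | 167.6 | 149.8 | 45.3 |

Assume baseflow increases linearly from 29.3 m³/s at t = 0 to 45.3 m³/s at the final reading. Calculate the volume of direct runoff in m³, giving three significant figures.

V ≈ 1.95 × 10^6 m³

Direct-runoff ordinates (Q − Q_b): 0.00, 129.65, 402.19, 340.44, 288.08, 243.83, 206.47, 174.72, 147.86, 125.21, 105.95, 0.00 m³/s.
ΣQ_DR = 2164 m³/s.
With Δt = 0.25 h = 900 s, V = ΣQ_DR · Δt = 2164 × 900 = 1.95 × 10^6 m³.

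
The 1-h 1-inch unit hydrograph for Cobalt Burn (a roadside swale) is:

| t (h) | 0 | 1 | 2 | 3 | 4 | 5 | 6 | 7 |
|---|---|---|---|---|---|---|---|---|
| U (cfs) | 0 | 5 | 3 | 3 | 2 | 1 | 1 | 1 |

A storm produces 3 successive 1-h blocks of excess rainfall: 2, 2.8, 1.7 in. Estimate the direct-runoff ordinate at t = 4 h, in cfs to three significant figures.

By discrete convolution, Q_j = Σ (P_i / 1 in) · U_{j−i}.
At t = 4 h (j=4): Q = (2/1)·2 + (2.8/1)·3 + (1.7/1)·3 = 17.5 cfs.

Q ≈ 17.5 cfs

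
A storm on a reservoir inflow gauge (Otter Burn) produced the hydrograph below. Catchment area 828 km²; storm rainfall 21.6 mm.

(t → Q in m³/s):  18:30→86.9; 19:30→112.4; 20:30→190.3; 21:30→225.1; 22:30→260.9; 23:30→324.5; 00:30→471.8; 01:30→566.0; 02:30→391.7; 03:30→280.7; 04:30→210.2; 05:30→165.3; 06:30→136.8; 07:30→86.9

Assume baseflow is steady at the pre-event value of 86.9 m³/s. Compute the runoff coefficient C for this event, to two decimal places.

C ≈ 0.46

ΣQ_DR = 2293 m³/s; V = ΣQ_DR·Δt = 8.254 × 10^6 m³.
Runoff depth d = V / A = 9.969 mm.
C = d / P = 9.969 / 21.6 = 0.46.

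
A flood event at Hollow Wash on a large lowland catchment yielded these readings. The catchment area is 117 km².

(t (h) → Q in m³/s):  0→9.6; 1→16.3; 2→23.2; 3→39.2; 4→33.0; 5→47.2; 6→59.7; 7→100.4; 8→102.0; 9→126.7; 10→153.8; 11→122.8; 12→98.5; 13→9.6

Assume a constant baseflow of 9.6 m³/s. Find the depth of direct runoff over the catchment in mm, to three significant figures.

d ≈ 24.8 mm

Direct runoff: 0.0, 6.7, 13.6, 29.6, 23.4, 37.6, 50.1, 90.8, 92.4, 117.1, 144.2, 113.2, 88.9, 0.0 m³/s; ΣQ_DR = 807.6 m³/s.
V = ΣQ_DR · Δt = 807.6 × 3600 s = 2.907 × 10^6 m³.
Over A = 117 km², depth = V / A = 24.8 mm.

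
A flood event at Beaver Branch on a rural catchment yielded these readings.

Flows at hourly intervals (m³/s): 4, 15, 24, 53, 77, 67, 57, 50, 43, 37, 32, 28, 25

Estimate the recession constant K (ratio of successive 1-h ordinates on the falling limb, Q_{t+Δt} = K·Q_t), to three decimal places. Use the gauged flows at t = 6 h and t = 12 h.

K ≈ 0.872

Using the recession-limb readings at t = 6 h and t = 12 h: Q falls from 57 to 25 m³/s over 6 intervals.
K = (Q₂/Q₁)^(1/6) = (25/57)^(1/6) = 0.872.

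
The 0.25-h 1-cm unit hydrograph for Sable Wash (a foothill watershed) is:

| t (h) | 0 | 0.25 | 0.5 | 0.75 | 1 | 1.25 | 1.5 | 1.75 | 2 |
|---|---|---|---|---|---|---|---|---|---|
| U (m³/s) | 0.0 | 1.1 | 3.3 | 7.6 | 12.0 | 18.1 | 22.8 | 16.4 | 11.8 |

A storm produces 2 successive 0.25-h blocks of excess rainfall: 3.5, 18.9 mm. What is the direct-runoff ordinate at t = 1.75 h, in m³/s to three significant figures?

Q ≈ 48.8 m³/s

By discrete convolution, Q_j = Σ (P_i / 10 mm) · U_{j−i}.
At t = 1.75 h (j=7): Q = (3.5/10)·16.4 + (18.9/10)·22.8 = 48.8 m³/s.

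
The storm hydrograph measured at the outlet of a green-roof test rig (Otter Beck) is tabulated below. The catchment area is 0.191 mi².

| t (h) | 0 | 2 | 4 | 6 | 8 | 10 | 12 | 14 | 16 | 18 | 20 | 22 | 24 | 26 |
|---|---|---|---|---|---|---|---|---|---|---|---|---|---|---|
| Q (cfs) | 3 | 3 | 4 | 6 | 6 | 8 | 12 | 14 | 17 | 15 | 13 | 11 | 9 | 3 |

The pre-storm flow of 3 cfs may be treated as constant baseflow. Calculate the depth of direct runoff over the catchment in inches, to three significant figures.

d ≈ 1.33 in

Direct runoff: 0.0, 0.0, 1.0, 3.0, 3.0, 5.0, 9.0, 11.0, 14.0, 12.0, 10.0, 8.0, 6.0, 0.0 cfs; ΣQ_DR = 82.00 cfs.
V = ΣQ_DR · Δt = 82.00 × 7200 s = 5.904 × 10^5 ft³.
Over A = 0.191 mi², depth = V / A = 1.33 in.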